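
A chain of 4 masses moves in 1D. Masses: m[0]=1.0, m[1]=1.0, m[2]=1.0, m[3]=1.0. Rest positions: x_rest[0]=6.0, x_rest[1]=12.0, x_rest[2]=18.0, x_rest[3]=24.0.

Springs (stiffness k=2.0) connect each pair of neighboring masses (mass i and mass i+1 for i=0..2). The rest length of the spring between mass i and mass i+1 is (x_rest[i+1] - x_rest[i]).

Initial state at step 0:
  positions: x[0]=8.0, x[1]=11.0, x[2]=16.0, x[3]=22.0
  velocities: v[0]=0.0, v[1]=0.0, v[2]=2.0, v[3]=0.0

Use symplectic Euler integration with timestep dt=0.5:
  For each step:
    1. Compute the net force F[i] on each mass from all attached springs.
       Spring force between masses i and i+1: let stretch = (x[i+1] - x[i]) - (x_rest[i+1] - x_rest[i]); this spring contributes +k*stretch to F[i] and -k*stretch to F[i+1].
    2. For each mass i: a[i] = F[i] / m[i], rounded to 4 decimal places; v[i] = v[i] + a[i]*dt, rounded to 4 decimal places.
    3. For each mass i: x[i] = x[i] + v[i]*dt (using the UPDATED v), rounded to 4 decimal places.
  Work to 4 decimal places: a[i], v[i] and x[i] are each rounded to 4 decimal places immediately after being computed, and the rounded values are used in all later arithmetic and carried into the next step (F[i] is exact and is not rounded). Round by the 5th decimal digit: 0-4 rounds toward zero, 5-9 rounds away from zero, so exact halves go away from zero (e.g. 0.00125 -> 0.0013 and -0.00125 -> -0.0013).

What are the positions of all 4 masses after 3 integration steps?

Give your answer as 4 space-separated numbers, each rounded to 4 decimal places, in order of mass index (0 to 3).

Answer: 4.1250 12.6250 18.8750 24.3750

Derivation:
Step 0: x=[8.0000 11.0000 16.0000 22.0000] v=[0.0000 0.0000 2.0000 0.0000]
Step 1: x=[6.5000 12.0000 17.5000 22.0000] v=[-3.0000 2.0000 3.0000 0.0000]
Step 2: x=[4.7500 13.0000 18.5000 22.7500] v=[-3.5000 2.0000 2.0000 1.5000]
Step 3: x=[4.1250 12.6250 18.8750 24.3750] v=[-1.2500 -0.7500 0.7500 3.2500]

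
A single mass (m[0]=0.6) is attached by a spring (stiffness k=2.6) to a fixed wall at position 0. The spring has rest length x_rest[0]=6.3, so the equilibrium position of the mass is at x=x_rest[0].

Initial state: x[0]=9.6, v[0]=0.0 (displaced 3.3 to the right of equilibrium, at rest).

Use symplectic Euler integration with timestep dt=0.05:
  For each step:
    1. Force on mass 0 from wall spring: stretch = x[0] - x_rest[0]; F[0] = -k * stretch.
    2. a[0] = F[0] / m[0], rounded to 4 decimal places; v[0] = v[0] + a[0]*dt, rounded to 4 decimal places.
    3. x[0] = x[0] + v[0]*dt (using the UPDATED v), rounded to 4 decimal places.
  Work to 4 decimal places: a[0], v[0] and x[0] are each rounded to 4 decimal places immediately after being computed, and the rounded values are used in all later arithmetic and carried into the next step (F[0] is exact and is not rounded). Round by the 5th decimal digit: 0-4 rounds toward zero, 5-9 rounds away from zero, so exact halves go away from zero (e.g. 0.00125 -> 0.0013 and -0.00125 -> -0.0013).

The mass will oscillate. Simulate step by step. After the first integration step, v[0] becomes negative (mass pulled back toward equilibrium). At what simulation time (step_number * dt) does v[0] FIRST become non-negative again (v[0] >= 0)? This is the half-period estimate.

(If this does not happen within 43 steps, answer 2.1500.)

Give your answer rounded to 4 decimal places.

Step 0: x=[9.6000] v=[0.0000]
Step 1: x=[9.5643] v=[-0.7150]
Step 2: x=[9.4932] v=[-1.4223]
Step 3: x=[9.3875] v=[-2.1142]
Step 4: x=[9.2483] v=[-2.7832]
Step 5: x=[9.0772] v=[-3.4220]
Step 6: x=[8.8760] v=[-4.0237]
Step 7: x=[8.6469] v=[-4.5818]
Step 8: x=[8.3924] v=[-5.0903]
Step 9: x=[8.1152] v=[-5.5437]
Step 10: x=[7.8184] v=[-5.9370]
Step 11: x=[7.5051] v=[-6.2660]
Step 12: x=[7.1787] v=[-6.5271]
Step 13: x=[6.8428] v=[-6.7175]
Step 14: x=[6.5010] v=[-6.8351]
Step 15: x=[6.1571] v=[-6.8787]
Step 16: x=[5.8147] v=[-6.8477]
Step 17: x=[5.4776] v=[-6.7426]
Step 18: x=[5.1494] v=[-6.5644]
Step 19: x=[4.8336] v=[-6.3151]
Step 20: x=[4.5337] v=[-5.9974]
Step 21: x=[4.2530] v=[-5.6147]
Step 22: x=[3.9944] v=[-5.1712]
Step 23: x=[3.7608] v=[-4.6717]
Step 24: x=[3.5547] v=[-4.1215]
Step 25: x=[3.3784] v=[-3.5267]
Step 26: x=[3.2337] v=[-2.8937]
Step 27: x=[3.1222] v=[-2.2293]
Step 28: x=[3.0452] v=[-1.5408]
Step 29: x=[3.0034] v=[-0.8356]
Step 30: x=[2.9973] v=[-0.1213]
Step 31: x=[3.0270] v=[0.5943]
First v>=0 after going negative at step 31, time=1.5500

Answer: 1.5500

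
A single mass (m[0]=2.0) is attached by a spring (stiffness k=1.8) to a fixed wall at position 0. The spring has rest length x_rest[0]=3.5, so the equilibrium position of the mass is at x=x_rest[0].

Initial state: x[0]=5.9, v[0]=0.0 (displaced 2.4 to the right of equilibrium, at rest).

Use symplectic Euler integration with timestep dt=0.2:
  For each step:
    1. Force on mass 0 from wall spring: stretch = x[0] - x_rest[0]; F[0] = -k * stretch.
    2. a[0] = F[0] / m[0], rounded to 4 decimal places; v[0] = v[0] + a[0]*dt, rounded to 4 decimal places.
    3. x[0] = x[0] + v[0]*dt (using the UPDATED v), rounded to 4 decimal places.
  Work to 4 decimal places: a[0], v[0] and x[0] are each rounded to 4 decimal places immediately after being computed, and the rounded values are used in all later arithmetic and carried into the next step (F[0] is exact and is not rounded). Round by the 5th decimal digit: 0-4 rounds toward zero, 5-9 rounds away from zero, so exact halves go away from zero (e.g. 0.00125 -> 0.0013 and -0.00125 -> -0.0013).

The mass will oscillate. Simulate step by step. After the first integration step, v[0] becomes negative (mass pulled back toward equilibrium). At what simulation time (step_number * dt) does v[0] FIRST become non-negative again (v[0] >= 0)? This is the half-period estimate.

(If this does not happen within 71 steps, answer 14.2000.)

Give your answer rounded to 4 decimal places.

Answer: 3.4000

Derivation:
Step 0: x=[5.9000] v=[0.0000]
Step 1: x=[5.8136] v=[-0.4320]
Step 2: x=[5.6439] v=[-0.8484]
Step 3: x=[5.3970] v=[-1.2343]
Step 4: x=[5.0818] v=[-1.5758]
Step 5: x=[4.7097] v=[-1.8605]
Step 6: x=[4.2941] v=[-2.0782]
Step 7: x=[3.8499] v=[-2.2211]
Step 8: x=[3.3931] v=[-2.2841]
Step 9: x=[2.9401] v=[-2.2649]
Step 10: x=[2.5073] v=[-2.1641]
Step 11: x=[2.1102] v=[-1.9854]
Step 12: x=[1.7632] v=[-1.7352]
Step 13: x=[1.4787] v=[-1.4226]
Step 14: x=[1.2669] v=[-1.0588]
Step 15: x=[1.1355] v=[-0.6568]
Step 16: x=[1.0893] v=[-0.2312]
Step 17: x=[1.1298] v=[0.2027]
First v>=0 after going negative at step 17, time=3.4000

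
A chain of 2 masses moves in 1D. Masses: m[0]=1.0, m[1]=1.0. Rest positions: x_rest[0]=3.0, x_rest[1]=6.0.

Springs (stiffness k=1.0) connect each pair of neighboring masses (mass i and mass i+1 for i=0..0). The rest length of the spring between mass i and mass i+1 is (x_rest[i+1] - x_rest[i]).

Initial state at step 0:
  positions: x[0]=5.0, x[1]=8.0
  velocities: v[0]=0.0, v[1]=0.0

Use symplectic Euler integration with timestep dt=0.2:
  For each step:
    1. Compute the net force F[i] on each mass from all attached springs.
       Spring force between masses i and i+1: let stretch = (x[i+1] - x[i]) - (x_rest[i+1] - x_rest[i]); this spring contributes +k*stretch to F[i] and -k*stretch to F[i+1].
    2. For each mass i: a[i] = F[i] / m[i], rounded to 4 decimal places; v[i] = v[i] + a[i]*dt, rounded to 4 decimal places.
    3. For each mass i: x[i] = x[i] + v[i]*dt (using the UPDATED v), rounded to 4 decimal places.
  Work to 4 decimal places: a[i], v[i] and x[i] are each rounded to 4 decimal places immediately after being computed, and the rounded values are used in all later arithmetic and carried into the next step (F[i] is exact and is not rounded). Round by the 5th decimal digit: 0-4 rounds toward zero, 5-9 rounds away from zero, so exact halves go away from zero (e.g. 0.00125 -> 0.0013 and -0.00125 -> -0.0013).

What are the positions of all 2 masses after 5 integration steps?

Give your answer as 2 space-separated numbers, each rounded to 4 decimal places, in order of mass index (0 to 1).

Step 0: x=[5.0000 8.0000] v=[0.0000 0.0000]
Step 1: x=[5.0000 8.0000] v=[0.0000 0.0000]
Step 2: x=[5.0000 8.0000] v=[0.0000 0.0000]
Step 3: x=[5.0000 8.0000] v=[0.0000 0.0000]
Step 4: x=[5.0000 8.0000] v=[0.0000 0.0000]
Step 5: x=[5.0000 8.0000] v=[0.0000 0.0000]

Answer: 5.0000 8.0000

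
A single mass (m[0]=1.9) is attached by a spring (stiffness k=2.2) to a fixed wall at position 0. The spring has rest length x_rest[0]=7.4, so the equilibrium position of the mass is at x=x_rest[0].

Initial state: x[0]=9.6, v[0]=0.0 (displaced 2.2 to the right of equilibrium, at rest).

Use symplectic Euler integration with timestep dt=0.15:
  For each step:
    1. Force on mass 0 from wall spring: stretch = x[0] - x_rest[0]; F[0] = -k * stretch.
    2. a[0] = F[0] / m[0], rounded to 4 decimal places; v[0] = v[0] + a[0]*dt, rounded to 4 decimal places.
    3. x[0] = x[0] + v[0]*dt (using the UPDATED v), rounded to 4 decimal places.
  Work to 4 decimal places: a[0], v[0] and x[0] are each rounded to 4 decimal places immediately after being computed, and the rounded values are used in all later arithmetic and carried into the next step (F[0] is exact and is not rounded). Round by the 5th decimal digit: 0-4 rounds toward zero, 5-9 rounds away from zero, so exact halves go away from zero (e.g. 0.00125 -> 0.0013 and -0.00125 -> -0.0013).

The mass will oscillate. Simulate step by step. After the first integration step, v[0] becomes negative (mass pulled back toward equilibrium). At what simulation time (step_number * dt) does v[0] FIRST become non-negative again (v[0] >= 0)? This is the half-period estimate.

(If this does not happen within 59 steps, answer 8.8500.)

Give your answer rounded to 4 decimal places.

Answer: 3.0000

Derivation:
Step 0: x=[9.6000] v=[0.0000]
Step 1: x=[9.5427] v=[-0.3821]
Step 2: x=[9.4296] v=[-0.7543]
Step 3: x=[9.2636] v=[-1.1068]
Step 4: x=[9.0490] v=[-1.4305]
Step 5: x=[8.7915] v=[-1.7169]
Step 6: x=[8.4977] v=[-1.9586]
Step 7: x=[8.1753] v=[-2.1493]
Step 8: x=[7.8327] v=[-2.2840]
Step 9: x=[7.4788] v=[-2.3592]
Step 10: x=[7.1229] v=[-2.3729]
Step 11: x=[6.7742] v=[-2.3248]
Step 12: x=[6.4418] v=[-2.2161]
Step 13: x=[6.1343] v=[-2.0497]
Step 14: x=[5.8598] v=[-1.8299]
Step 15: x=[5.6254] v=[-1.5624]
Step 16: x=[5.4373] v=[-1.2542]
Step 17: x=[5.3003] v=[-0.9133]
Step 18: x=[5.2180] v=[-0.5486]
Step 19: x=[5.1926] v=[-0.1696]
Step 20: x=[5.2247] v=[0.2138]
First v>=0 after going negative at step 20, time=3.0000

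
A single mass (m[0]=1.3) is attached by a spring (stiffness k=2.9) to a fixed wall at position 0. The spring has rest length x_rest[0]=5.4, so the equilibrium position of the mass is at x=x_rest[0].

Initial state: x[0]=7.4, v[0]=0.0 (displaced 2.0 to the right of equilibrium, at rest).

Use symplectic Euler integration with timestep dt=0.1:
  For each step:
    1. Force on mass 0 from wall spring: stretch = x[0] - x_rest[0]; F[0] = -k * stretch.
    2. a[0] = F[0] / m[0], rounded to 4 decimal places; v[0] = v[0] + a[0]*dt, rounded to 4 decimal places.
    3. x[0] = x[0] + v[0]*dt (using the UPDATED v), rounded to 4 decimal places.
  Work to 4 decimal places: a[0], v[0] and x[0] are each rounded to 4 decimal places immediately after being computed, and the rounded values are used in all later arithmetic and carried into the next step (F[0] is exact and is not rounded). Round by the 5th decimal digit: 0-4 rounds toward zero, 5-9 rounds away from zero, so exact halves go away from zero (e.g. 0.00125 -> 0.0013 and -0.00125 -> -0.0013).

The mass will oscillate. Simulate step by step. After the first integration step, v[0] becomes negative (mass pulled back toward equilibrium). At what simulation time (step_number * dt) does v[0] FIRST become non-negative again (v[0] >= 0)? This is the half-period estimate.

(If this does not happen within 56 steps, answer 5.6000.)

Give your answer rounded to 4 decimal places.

Answer: 2.2000

Derivation:
Step 0: x=[7.4000] v=[0.0000]
Step 1: x=[7.3554] v=[-0.4462]
Step 2: x=[7.2672] v=[-0.8824]
Step 3: x=[7.1373] v=[-1.2989]
Step 4: x=[6.9687] v=[-1.6865]
Step 5: x=[6.7651] v=[-2.0364]
Step 6: x=[6.5310] v=[-2.3409]
Step 7: x=[6.2717] v=[-2.5932]
Step 8: x=[5.9929] v=[-2.7877]
Step 9: x=[5.7009] v=[-2.9200]
Step 10: x=[5.4022] v=[-2.9871]
Step 11: x=[5.1034] v=[-2.9876]
Step 12: x=[4.8113] v=[-2.9214]
Step 13: x=[4.5323] v=[-2.7901]
Step 14: x=[4.2727] v=[-2.5965]
Step 15: x=[4.0382] v=[-2.3450]
Step 16: x=[3.8341] v=[-2.0412]
Step 17: x=[3.6649] v=[-1.6919]
Step 18: x=[3.5344] v=[-1.3048]
Step 19: x=[3.4455] v=[-0.8886]
Step 20: x=[3.4002] v=[-0.4526]
Step 21: x=[3.3996] v=[-0.0065]
Step 22: x=[3.4436] v=[0.4397]
First v>=0 after going negative at step 22, time=2.2000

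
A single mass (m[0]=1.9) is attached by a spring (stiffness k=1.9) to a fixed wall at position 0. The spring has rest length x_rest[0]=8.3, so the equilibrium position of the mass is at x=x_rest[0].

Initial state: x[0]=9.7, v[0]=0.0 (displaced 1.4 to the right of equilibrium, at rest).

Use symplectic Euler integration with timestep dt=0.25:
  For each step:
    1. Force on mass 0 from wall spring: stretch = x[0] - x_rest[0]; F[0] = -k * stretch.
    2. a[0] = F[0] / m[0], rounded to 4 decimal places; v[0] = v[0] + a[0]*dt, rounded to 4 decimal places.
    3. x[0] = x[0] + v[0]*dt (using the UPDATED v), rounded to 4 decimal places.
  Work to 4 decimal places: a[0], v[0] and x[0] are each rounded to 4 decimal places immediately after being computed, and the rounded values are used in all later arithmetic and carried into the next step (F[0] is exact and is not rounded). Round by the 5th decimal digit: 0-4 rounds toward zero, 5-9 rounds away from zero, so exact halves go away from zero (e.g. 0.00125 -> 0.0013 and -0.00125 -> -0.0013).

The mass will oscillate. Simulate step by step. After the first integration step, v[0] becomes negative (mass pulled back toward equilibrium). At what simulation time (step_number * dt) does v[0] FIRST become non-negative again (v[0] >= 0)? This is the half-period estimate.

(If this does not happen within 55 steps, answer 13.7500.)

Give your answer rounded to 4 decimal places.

Step 0: x=[9.7000] v=[0.0000]
Step 1: x=[9.6125] v=[-0.3500]
Step 2: x=[9.4430] v=[-0.6781]
Step 3: x=[9.2020] v=[-0.9639]
Step 4: x=[8.9047] v=[-1.1894]
Step 5: x=[8.5696] v=[-1.3406]
Step 6: x=[8.2176] v=[-1.4080]
Step 7: x=[7.8708] v=[-1.3874]
Step 8: x=[7.5508] v=[-1.2801]
Step 9: x=[7.2776] v=[-1.0928]
Step 10: x=[7.0683] v=[-0.8372]
Step 11: x=[6.9360] v=[-0.5293]
Step 12: x=[6.8889] v=[-0.1883]
Step 13: x=[6.9300] v=[0.1645]
First v>=0 after going negative at step 13, time=3.2500

Answer: 3.2500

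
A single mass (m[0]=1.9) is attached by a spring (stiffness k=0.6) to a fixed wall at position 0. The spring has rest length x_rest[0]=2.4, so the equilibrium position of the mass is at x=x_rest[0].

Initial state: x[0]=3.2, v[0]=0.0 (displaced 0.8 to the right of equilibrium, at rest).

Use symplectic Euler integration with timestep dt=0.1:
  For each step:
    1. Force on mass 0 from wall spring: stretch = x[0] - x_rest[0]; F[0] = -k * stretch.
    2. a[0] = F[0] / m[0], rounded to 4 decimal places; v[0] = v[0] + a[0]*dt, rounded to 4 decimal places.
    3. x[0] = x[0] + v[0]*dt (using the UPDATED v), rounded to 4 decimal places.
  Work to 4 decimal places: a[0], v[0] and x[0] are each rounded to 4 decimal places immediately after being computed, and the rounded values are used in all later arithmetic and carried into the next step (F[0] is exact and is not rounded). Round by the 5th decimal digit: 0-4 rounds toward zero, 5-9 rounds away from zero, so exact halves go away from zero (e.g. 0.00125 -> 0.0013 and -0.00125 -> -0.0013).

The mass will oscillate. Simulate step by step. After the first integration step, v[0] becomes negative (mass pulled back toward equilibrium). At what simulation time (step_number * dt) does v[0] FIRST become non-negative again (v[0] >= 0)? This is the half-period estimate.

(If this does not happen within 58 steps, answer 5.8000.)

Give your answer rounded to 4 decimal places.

Step 0: x=[3.2000] v=[0.0000]
Step 1: x=[3.1975] v=[-0.0253]
Step 2: x=[3.1925] v=[-0.0505]
Step 3: x=[3.1850] v=[-0.0755]
Step 4: x=[3.1750] v=[-0.1003]
Step 5: x=[3.1625] v=[-0.1248]
Step 6: x=[3.1476] v=[-0.1489]
Step 7: x=[3.1304] v=[-0.1725]
Step 8: x=[3.1108] v=[-0.1956]
Step 9: x=[3.0890] v=[-0.2181]
Step 10: x=[3.0650] v=[-0.2399]
Step 11: x=[3.0389] v=[-0.2609]
Step 12: x=[3.0108] v=[-0.2811]
Step 13: x=[2.9808] v=[-0.3004]
Step 14: x=[2.9489] v=[-0.3187]
Step 15: x=[2.9153] v=[-0.3360]
Step 16: x=[2.8801] v=[-0.3523]
Step 17: x=[2.8434] v=[-0.3675]
Step 18: x=[2.8053] v=[-0.3815]
Step 19: x=[2.7659] v=[-0.3943]
Step 20: x=[2.7253] v=[-0.4059]
Step 21: x=[2.6837] v=[-0.4162]
Step 22: x=[2.6412] v=[-0.4252]
Step 23: x=[2.5979] v=[-0.4328]
Step 24: x=[2.5540] v=[-0.4391]
Step 25: x=[2.5096] v=[-0.4440]
Step 26: x=[2.4649] v=[-0.4475]
Step 27: x=[2.4199] v=[-0.4496]
Step 28: x=[2.3749] v=[-0.4502]
Step 29: x=[2.3300] v=[-0.4494]
Step 30: x=[2.2853] v=[-0.4472]
Step 31: x=[2.2409] v=[-0.4436]
Step 32: x=[2.1970] v=[-0.4386]
Step 33: x=[2.1538] v=[-0.4322]
Step 34: x=[2.1114] v=[-0.4244]
Step 35: x=[2.0699] v=[-0.4153]
Step 36: x=[2.0294] v=[-0.4049]
Step 37: x=[1.9901] v=[-0.3932]
Step 38: x=[1.9521] v=[-0.3803]
Step 39: x=[1.9155] v=[-0.3662]
Step 40: x=[1.8804] v=[-0.3509]
Step 41: x=[1.8470] v=[-0.3345]
Step 42: x=[1.8153] v=[-0.3170]
Step 43: x=[1.7855] v=[-0.2985]
Step 44: x=[1.7576] v=[-0.2791]
Step 45: x=[1.7317] v=[-0.2588]
Step 46: x=[1.7079] v=[-0.2377]
Step 47: x=[1.6863] v=[-0.2158]
Step 48: x=[1.6670] v=[-0.1933]
Step 49: x=[1.6500] v=[-0.1702]
Step 50: x=[1.6354] v=[-0.1465]
Step 51: x=[1.6232] v=[-0.1224]
Step 52: x=[1.6134] v=[-0.0979]
Step 53: x=[1.6061] v=[-0.0731]
Step 54: x=[1.6013] v=[-0.0480]
Step 55: x=[1.5990] v=[-0.0228]
Step 56: x=[1.5993] v=[0.0025]
First v>=0 after going negative at step 56, time=5.6000

Answer: 5.6000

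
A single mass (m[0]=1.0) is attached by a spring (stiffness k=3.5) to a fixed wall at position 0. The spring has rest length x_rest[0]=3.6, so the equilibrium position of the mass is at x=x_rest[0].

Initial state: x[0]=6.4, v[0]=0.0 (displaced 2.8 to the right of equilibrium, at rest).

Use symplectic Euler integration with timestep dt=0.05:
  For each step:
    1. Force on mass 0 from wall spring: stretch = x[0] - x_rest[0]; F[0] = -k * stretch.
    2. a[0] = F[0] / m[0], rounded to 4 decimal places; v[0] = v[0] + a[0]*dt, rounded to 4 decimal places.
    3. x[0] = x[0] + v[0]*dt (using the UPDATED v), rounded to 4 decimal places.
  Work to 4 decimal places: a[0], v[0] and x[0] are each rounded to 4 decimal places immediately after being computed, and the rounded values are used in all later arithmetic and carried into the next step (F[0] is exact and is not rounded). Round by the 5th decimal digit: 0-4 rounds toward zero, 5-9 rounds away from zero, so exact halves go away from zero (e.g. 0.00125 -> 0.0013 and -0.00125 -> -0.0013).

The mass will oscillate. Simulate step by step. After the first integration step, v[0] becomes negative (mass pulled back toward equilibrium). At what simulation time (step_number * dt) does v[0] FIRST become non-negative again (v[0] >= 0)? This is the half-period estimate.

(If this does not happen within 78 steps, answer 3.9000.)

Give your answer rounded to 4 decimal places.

Step 0: x=[6.4000] v=[0.0000]
Step 1: x=[6.3755] v=[-0.4900]
Step 2: x=[6.3267] v=[-0.9757]
Step 3: x=[6.2541] v=[-1.4529]
Step 4: x=[6.1582] v=[-1.9174]
Step 5: x=[6.0399] v=[-2.3651]
Step 6: x=[5.9003] v=[-2.7921]
Step 7: x=[5.7406] v=[-3.1947]
Step 8: x=[5.5621] v=[-3.5693]
Step 9: x=[5.3665] v=[-3.9127]
Step 10: x=[5.1554] v=[-4.2218]
Step 11: x=[4.9307] v=[-4.4940]
Step 12: x=[4.6944] v=[-4.7269]
Step 13: x=[4.4485] v=[-4.9184]
Step 14: x=[4.1952] v=[-5.0669]
Step 15: x=[3.9366] v=[-5.1711]
Step 16: x=[3.6751] v=[-5.2300]
Step 17: x=[3.4129] v=[-5.2431]
Step 18: x=[3.1524] v=[-5.2104]
Step 19: x=[2.8958] v=[-5.1321]
Step 20: x=[2.6454] v=[-5.0089]
Step 21: x=[2.4033] v=[-4.8418]
Step 22: x=[2.1717] v=[-4.6324]
Step 23: x=[1.9526] v=[-4.3824]
Step 24: x=[1.7479] v=[-4.0941]
Step 25: x=[1.5594] v=[-3.7700]
Step 26: x=[1.3888] v=[-3.4129]
Step 27: x=[1.2375] v=[-3.0259]
Step 28: x=[1.1069] v=[-2.6125]
Step 29: x=[0.9981] v=[-2.1762]
Step 30: x=[0.9121] v=[-1.7209]
Step 31: x=[0.8496] v=[-1.2505]
Step 32: x=[0.8111] v=[-0.7692]
Step 33: x=[0.7970] v=[-0.2811]
Step 34: x=[0.8075] v=[0.2094]
First v>=0 after going negative at step 34, time=1.7000

Answer: 1.7000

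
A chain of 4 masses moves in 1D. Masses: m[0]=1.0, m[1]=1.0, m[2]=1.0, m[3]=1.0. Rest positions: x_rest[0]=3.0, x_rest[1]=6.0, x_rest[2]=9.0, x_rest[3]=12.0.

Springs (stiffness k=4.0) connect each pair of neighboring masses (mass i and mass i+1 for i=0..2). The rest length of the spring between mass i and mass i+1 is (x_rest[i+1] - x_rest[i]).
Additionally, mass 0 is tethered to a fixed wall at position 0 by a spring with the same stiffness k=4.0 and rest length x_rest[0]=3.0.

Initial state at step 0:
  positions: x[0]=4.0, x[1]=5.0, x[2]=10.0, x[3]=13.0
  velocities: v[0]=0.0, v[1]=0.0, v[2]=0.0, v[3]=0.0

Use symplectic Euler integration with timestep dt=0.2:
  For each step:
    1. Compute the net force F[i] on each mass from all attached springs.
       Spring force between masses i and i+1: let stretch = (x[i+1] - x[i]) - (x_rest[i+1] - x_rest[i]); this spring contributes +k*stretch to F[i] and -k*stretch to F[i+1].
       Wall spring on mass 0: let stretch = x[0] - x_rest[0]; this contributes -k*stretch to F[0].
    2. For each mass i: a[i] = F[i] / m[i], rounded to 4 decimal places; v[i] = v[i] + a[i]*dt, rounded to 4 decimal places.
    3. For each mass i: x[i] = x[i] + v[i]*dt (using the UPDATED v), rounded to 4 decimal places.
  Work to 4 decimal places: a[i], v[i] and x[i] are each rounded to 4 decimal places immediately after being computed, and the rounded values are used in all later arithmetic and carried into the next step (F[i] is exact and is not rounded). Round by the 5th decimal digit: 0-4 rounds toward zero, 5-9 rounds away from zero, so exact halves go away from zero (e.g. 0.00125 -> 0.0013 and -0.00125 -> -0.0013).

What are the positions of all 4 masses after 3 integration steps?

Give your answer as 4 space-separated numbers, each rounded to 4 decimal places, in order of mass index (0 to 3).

Step 0: x=[4.0000 5.0000 10.0000 13.0000] v=[0.0000 0.0000 0.0000 0.0000]
Step 1: x=[3.5200 5.6400 9.6800 13.0000] v=[-2.4000 3.2000 -1.6000 0.0000]
Step 2: x=[2.8160 6.5872 9.2448 12.9488] v=[-3.5200 4.7360 -2.1760 -0.2560]
Step 3: x=[2.2648 7.3562 8.9770 12.7850] v=[-2.7558 3.8451 -1.3389 -0.8192]

Answer: 2.2648 7.3562 8.9770 12.7850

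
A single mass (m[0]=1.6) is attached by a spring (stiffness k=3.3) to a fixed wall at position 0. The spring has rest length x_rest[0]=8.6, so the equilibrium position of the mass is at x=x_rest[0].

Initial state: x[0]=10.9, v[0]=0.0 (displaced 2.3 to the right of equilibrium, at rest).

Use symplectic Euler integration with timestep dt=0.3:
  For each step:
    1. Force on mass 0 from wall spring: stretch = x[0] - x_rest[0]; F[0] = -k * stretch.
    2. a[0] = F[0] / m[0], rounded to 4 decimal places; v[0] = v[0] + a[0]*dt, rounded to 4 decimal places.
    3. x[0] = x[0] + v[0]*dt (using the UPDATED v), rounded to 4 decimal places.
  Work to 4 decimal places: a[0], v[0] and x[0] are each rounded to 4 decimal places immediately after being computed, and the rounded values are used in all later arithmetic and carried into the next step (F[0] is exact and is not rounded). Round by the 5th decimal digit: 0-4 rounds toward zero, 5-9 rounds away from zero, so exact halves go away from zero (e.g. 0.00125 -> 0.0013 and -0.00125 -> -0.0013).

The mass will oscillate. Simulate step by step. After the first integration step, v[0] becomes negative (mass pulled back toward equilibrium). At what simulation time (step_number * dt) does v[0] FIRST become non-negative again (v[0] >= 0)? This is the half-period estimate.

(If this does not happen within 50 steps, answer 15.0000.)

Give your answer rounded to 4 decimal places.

Answer: 2.4000

Derivation:
Step 0: x=[10.9000] v=[0.0000]
Step 1: x=[10.4731] v=[-1.4231]
Step 2: x=[9.6985] v=[-2.5821]
Step 3: x=[8.7200] v=[-3.2618]
Step 4: x=[7.7192] v=[-3.3361]
Step 5: x=[6.8819] v=[-2.7911]
Step 6: x=[6.3635] v=[-1.7280]
Step 7: x=[6.2602] v=[-0.3442]
Step 8: x=[6.5913] v=[1.1035]
First v>=0 after going negative at step 8, time=2.4000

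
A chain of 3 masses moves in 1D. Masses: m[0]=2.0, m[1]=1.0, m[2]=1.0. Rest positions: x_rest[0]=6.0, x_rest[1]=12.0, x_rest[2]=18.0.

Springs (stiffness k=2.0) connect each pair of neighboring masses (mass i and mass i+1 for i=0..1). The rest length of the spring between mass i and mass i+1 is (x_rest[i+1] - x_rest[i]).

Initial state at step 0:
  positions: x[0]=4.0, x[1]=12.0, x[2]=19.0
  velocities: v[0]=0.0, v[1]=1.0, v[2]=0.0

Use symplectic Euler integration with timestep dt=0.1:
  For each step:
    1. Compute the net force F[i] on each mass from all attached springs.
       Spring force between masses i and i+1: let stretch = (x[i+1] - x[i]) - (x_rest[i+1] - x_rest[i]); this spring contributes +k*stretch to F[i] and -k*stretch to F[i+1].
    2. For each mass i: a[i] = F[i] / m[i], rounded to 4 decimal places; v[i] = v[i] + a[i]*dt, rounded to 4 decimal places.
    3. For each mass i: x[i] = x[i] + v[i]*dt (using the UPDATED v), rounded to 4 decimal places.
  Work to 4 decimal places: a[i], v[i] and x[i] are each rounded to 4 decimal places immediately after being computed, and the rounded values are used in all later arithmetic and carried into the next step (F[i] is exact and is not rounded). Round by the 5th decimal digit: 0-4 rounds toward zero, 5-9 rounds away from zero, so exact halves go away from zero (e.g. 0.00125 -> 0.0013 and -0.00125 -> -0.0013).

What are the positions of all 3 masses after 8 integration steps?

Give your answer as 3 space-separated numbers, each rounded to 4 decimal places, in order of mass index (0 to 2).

Answer: 4.7136 11.9462 18.4269

Derivation:
Step 0: x=[4.0000 12.0000 19.0000] v=[0.0000 1.0000 0.0000]
Step 1: x=[4.0200 12.0800 18.9800] v=[0.2000 0.8000 -0.2000]
Step 2: x=[4.0606 12.1368 18.9420] v=[0.4060 0.5680 -0.3800]
Step 3: x=[4.1220 12.1682 18.8879] v=[0.6136 0.3138 -0.5410]
Step 4: x=[4.2038 12.1731 18.8194] v=[0.8182 0.0485 -0.6849]
Step 5: x=[4.3053 12.1515 18.7380] v=[1.0151 -0.2161 -0.8142]
Step 6: x=[4.4253 12.1047 18.6449] v=[1.1997 -0.4680 -0.9315]
Step 7: x=[4.5621 12.0351 18.5410] v=[1.3676 -0.6958 -1.0395]
Step 8: x=[4.7136 11.9462 18.4269] v=[1.5149 -0.8892 -1.1407]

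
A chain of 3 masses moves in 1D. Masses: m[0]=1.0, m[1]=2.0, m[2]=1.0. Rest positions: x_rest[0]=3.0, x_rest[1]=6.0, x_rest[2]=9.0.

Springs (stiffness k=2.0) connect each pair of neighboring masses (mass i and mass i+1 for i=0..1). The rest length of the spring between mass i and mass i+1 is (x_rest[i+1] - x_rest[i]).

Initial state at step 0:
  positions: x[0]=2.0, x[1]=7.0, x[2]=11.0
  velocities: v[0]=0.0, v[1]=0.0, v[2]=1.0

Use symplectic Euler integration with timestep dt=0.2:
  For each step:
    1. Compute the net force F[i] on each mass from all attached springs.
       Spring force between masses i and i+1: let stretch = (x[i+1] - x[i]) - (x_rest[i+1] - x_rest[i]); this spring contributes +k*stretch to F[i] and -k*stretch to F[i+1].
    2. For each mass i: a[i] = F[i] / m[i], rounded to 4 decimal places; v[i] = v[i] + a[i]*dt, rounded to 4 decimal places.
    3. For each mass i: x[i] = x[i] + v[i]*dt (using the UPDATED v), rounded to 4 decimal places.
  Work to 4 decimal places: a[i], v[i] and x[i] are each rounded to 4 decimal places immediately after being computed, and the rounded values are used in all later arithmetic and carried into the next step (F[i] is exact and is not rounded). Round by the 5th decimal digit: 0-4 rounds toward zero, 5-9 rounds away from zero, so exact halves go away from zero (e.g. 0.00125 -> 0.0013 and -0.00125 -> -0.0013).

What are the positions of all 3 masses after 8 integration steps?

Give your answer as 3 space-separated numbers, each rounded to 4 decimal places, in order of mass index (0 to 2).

Step 0: x=[2.0000 7.0000 11.0000] v=[0.0000 0.0000 1.0000]
Step 1: x=[2.1600 6.9600 11.1200] v=[0.8000 -0.2000 0.6000]
Step 2: x=[2.4640 6.8944 11.1472] v=[1.5200 -0.3280 0.1360]
Step 3: x=[2.8824 6.8217 11.0742] v=[2.0922 -0.3635 -0.3651]
Step 4: x=[3.3760 6.7615 10.9010] v=[2.4679 -0.3009 -0.8661]
Step 5: x=[3.9004 6.7315 10.6366] v=[2.6221 -0.1501 -1.3219]
Step 6: x=[4.4113 6.7444 10.2998] v=[2.5545 0.0647 -1.6839]
Step 7: x=[4.8688 6.8062 9.9186] v=[2.2877 0.3092 -1.9061]
Step 8: x=[5.2413 6.9150 9.5284] v=[1.8627 0.5442 -1.9511]

Answer: 5.2413 6.9150 9.5284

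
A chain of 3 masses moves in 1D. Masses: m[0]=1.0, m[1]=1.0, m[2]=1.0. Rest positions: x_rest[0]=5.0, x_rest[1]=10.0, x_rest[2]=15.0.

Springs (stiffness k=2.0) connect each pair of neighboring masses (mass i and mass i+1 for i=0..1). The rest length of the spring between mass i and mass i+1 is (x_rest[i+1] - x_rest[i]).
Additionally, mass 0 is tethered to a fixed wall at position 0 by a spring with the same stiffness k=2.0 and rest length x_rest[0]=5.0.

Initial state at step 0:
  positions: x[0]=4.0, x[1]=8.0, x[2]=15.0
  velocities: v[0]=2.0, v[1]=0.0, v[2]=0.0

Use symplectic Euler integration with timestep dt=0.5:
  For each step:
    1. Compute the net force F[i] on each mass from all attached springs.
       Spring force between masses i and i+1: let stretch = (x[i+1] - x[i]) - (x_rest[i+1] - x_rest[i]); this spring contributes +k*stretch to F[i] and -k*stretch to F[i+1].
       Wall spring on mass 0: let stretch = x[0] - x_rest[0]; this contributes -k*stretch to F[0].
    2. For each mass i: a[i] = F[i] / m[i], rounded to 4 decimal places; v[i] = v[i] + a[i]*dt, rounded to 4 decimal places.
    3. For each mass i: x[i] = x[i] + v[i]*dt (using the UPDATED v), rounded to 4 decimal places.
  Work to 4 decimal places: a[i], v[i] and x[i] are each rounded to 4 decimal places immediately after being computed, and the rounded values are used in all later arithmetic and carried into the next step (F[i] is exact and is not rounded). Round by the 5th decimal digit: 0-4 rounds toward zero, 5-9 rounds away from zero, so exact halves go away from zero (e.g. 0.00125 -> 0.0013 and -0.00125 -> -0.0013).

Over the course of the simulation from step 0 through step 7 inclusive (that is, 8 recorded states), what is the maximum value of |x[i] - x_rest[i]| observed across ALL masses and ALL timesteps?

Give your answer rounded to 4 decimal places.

Answer: 2.3594

Derivation:
Step 0: x=[4.0000 8.0000 15.0000] v=[2.0000 0.0000 0.0000]
Step 1: x=[5.0000 9.5000 14.0000] v=[2.0000 3.0000 -2.0000]
Step 2: x=[5.7500 11.0000 13.2500] v=[1.5000 3.0000 -1.5000]
Step 3: x=[6.2500 11.0000 13.8750] v=[1.0000 0.0000 1.2500]
Step 4: x=[6.0000 10.0625 15.5625] v=[-0.5000 -1.8750 3.3750]
Step 5: x=[4.7813 9.8438 17.0000] v=[-2.4375 -0.4375 2.8750]
Step 6: x=[3.7032 10.6719 17.3594] v=[-2.1563 1.6562 0.7188]
Step 7: x=[4.2578 11.3594 16.8751] v=[1.1092 1.3750 -0.9687]
Max displacement = 2.3594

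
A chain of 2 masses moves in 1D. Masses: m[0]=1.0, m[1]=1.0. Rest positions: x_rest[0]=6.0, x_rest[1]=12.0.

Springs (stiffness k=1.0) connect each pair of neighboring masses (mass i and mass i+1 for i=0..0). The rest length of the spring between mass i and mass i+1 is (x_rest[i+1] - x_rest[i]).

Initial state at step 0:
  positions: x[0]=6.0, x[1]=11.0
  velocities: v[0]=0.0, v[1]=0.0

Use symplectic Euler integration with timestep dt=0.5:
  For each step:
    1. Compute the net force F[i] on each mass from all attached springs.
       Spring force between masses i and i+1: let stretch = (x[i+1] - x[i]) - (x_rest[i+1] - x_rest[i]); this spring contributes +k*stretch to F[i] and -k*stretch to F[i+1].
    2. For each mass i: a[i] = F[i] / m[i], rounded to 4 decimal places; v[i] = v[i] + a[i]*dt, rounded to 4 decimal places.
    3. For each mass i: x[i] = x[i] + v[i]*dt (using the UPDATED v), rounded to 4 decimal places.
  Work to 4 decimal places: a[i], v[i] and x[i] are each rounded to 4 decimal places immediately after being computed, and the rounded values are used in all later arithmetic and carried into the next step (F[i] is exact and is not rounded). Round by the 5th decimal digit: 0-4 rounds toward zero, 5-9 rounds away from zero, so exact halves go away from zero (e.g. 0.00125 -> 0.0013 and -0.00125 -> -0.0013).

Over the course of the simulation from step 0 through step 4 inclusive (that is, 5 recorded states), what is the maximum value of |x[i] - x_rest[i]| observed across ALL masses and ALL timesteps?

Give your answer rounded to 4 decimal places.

Step 0: x=[6.0000 11.0000] v=[0.0000 0.0000]
Step 1: x=[5.7500 11.2500] v=[-0.5000 0.5000]
Step 2: x=[5.3750 11.6250] v=[-0.7500 0.7500]
Step 3: x=[5.0625 11.9375] v=[-0.6250 0.6250]
Step 4: x=[4.9688 12.0313] v=[-0.1875 0.1875]
Max displacement = 1.0312

Answer: 1.0312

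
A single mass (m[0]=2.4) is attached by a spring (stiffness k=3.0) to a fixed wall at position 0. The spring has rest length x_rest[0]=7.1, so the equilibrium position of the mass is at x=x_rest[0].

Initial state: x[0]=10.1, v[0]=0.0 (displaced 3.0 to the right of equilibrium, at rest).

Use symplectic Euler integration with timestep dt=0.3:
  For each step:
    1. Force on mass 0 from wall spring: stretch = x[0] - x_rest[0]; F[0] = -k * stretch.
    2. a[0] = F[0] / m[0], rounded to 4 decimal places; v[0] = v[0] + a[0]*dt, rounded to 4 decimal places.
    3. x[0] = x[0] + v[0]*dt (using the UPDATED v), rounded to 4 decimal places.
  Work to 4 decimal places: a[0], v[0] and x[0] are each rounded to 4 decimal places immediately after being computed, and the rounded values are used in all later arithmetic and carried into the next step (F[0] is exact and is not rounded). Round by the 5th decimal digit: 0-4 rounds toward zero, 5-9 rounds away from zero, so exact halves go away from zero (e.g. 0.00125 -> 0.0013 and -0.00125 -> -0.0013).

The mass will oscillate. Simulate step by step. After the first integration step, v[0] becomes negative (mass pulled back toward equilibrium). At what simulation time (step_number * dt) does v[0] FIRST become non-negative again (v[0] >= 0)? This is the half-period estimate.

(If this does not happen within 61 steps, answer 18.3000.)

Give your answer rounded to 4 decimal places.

Step 0: x=[10.1000] v=[0.0000]
Step 1: x=[9.7625] v=[-1.1250]
Step 2: x=[9.1255] v=[-2.1234]
Step 3: x=[8.2606] v=[-2.8830]
Step 4: x=[7.2651] v=[-3.3182]
Step 5: x=[6.2511] v=[-3.3801]
Step 6: x=[5.3326] v=[-3.0618]
Step 7: x=[4.6129] v=[-2.3990]
Step 8: x=[4.1730] v=[-1.4663]
Step 9: x=[4.0624] v=[-0.3687]
Step 10: x=[4.2935] v=[0.7704]
First v>=0 after going negative at step 10, time=3.0000

Answer: 3.0000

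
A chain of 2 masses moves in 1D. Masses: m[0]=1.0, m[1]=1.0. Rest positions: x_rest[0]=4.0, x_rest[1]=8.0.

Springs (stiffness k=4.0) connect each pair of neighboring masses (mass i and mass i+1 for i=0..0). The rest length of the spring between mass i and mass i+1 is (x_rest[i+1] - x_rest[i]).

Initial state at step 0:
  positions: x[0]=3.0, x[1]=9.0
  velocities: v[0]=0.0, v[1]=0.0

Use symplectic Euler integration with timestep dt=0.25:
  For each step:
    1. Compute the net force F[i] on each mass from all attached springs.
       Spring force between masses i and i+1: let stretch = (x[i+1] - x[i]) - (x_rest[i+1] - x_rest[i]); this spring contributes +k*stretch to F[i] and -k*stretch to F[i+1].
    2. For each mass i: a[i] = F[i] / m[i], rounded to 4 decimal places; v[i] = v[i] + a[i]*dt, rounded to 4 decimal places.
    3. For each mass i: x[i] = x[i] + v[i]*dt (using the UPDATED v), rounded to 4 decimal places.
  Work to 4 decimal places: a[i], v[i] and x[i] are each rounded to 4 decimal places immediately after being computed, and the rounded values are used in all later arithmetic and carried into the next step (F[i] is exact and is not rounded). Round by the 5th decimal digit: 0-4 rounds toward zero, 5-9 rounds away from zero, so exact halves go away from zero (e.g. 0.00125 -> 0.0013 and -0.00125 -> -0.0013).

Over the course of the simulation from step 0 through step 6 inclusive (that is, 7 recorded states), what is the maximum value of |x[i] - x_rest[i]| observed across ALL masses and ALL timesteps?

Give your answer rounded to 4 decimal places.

Step 0: x=[3.0000 9.0000] v=[0.0000 0.0000]
Step 1: x=[3.5000 8.5000] v=[2.0000 -2.0000]
Step 2: x=[4.2500 7.7500] v=[3.0000 -3.0000]
Step 3: x=[4.8750 7.1250] v=[2.5000 -2.5000]
Step 4: x=[5.0625 6.9375] v=[0.7500 -0.7500]
Step 5: x=[4.7188 7.2813] v=[-1.3750 1.3750]
Step 6: x=[4.0157 7.9844] v=[-2.8125 2.8125]
Max displacement = 1.0625

Answer: 1.0625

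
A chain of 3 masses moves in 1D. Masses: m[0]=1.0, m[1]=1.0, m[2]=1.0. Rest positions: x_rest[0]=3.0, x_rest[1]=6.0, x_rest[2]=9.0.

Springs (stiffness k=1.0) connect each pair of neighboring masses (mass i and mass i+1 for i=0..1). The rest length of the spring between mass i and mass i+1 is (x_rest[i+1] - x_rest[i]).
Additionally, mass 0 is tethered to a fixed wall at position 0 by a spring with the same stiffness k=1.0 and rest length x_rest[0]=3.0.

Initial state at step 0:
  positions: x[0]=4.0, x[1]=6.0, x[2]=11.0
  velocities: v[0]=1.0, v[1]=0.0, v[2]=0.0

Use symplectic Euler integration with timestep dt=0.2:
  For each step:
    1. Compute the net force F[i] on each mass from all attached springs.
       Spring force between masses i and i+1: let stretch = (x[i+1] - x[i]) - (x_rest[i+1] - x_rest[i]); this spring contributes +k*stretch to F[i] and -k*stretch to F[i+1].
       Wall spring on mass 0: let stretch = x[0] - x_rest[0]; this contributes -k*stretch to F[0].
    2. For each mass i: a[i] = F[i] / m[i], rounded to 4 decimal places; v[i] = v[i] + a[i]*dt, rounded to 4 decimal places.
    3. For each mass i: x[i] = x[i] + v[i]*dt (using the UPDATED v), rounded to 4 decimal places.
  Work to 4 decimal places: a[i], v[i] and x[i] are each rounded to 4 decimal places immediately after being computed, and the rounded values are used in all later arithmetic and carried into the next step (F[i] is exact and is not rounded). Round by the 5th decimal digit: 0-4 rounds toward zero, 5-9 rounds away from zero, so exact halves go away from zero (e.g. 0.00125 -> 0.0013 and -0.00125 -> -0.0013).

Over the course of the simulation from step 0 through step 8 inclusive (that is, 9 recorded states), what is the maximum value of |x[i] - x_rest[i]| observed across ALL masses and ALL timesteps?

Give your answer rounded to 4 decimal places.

Answer: 2.1885

Derivation:
Step 0: x=[4.0000 6.0000 11.0000] v=[1.0000 0.0000 0.0000]
Step 1: x=[4.1200 6.1200 10.9200] v=[0.6000 0.6000 -0.4000]
Step 2: x=[4.1552 6.3520 10.7680] v=[0.1760 1.1600 -0.7600]
Step 3: x=[4.1121 6.6728 10.5594] v=[-0.2157 1.6038 -1.0432]
Step 4: x=[4.0069 7.0466 10.3153] v=[-0.5260 1.8690 -1.2205]
Step 5: x=[3.8630 7.4296 10.0605] v=[-0.7194 1.9148 -1.2742]
Step 6: x=[3.7073 7.7751 9.8204] v=[-0.7787 1.7277 -1.2004]
Step 7: x=[3.5660 8.0397 9.6185] v=[-0.7066 1.3232 -1.0095]
Step 8: x=[3.4610 8.1885 9.4734] v=[-0.5251 0.7442 -0.7253]
Max displacement = 2.1885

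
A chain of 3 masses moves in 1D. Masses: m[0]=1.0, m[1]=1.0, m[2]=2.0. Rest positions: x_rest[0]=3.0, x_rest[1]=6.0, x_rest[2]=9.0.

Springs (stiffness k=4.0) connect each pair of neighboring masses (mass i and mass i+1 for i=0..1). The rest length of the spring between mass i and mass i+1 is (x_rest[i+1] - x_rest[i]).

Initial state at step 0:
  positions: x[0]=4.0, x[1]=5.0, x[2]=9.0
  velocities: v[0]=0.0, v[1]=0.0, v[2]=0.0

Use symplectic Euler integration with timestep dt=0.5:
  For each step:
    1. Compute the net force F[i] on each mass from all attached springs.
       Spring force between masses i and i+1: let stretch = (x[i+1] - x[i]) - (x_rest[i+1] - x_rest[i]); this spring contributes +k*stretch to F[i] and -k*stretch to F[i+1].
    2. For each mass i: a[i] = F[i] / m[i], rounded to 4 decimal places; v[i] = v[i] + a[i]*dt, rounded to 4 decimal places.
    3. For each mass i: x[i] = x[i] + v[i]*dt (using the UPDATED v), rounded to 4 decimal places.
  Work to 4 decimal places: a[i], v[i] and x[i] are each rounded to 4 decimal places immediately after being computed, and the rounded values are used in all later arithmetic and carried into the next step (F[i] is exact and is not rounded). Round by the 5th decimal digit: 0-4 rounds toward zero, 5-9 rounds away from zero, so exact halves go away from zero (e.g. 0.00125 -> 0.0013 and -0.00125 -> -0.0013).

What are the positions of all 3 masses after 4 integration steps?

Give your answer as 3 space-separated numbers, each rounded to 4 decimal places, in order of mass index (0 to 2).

Answer: 1.7500 7.6250 8.8125

Derivation:
Step 0: x=[4.0000 5.0000 9.0000] v=[0.0000 0.0000 0.0000]
Step 1: x=[2.0000 8.0000 8.5000] v=[-4.0000 6.0000 -1.0000]
Step 2: x=[3.0000 5.5000 9.2500] v=[2.0000 -5.0000 1.5000]
Step 3: x=[3.5000 4.2500 9.6250] v=[1.0000 -2.5000 0.7500]
Step 4: x=[1.7500 7.6250 8.8125] v=[-3.5000 6.7500 -1.6250]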